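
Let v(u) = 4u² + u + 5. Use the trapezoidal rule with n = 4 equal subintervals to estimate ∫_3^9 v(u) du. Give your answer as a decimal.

1011

Δu = (9 − 3)/4 = 1.5.
v(3) = 44, v(4.5) = 90.5, v(6) = 155, v(7.5) = 237.5, v(9) = 338.
T_4 = (Δu/2)·[v(u_0) + 2v(u_1) + 2v(u_2) + 2v(u_3) + v(u_4)].
Sum = 1011.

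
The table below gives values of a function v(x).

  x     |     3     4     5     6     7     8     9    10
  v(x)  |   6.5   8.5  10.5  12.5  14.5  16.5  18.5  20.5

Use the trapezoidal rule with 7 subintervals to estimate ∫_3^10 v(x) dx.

94.5

Δx = 1.
T_7 = (1/2)·[6.5 + 2·8.5 + 2·10.5 + 2·12.5 + 2·14.5 + 2·16.5 + 2·18.5 + 20.5] = 94.5.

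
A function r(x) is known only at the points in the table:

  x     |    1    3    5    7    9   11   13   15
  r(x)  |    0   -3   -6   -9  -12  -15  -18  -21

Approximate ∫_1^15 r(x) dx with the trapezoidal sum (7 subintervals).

Δx = 2.
T_7 = (2/2)·[0 + 2·(-3) + 2·(-6) + 2·(-9) + 2·(-12) + 2·(-15) + 2·(-18) + (-21)] = -147.

-147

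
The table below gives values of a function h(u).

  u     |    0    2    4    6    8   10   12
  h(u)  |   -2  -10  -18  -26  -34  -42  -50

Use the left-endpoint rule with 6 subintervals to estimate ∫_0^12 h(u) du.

Δu = 2.
Sum = 2·[(-2) + (-10) + (-18) + (-26) + (-34) + (-42)] = -264.

-264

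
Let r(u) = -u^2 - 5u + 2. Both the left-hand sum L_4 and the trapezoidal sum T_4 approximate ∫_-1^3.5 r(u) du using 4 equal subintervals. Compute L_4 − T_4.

L_4 = -15.71484375.
T_4 = -34.69921875.
L_4 − T_4 = 18.984375.

18.984375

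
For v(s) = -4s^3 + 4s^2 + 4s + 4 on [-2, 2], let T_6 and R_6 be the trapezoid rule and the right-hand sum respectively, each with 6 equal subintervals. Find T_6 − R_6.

16

T_6 ≈ 38.518519.
R_6 ≈ 22.518519.
T_6 − R_6 = 16.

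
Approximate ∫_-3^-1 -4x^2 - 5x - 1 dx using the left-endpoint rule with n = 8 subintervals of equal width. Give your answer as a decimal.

-19.5

Δx = (-1 − (-3))/8 = 0.25.
Left endpoints: -3, -2.75, -2.5, -2.25, -2, -1.75, -1.5, -1.25.
f(-3) = -22, f(-2.75) = -17.5, f(-2.5) = -13.5, f(-2.25) = -10, f(-2) = -7, f(-1.75) = -4.5, f(-1.5) = -2.5, f(-1.25) = -1.
Sum = Δx · [f(-3) + f(-2.75) + f(-2.5) + ...].
Sum = -19.5.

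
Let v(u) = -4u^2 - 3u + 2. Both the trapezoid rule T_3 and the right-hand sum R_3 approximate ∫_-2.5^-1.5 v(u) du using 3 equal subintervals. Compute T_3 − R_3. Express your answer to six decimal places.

-2.166667

T_3 ≈ -8.40740741.
R_3 ≈ -6.24074074.
T_3 − R_3 ≈ -2.166667.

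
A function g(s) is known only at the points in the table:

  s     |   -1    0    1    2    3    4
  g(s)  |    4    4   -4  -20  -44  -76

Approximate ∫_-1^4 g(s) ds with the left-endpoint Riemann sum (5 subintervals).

-60

Δs = 1.
Sum = 1·[4 + 4 + (-4) + (-20) + (-44)] = -60.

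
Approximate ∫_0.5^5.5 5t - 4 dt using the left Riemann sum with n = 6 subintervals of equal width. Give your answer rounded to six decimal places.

Δt = (5.5 − 0.5)/6 = 5/6.
Left endpoints: 0.5, 4/3, 13/6, 3, 23/6, 14/3.
f(0.5) = -1.5, f(4/3) = 8/3, f(13/6) = 41/6, f(3) = 11, f(23/6) = 91/6, f(14/3) = 58/3.
Sum = Δt · [f(0.5) + f(4/3) + f(13/6) + ...].
Sum ≈ 44.583333.

44.583333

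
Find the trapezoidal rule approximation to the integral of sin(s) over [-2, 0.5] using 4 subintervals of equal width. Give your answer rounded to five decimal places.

-1.25134

Δs = (0.5 − (-2))/4 = 0.625.
f(-2) ≈ -0.90930, f(-1.375) ≈ -0.98089, f(-0.75) ≈ -0.68164, f(-0.125) ≈ -0.12467, f(0.5) ≈ 0.47943.
T_4 = (Δs/2)·[f(s_0) + 2f(s_1) + 2f(s_2) + 2f(s_3) + f(s_4)].
Sum ≈ -1.25134.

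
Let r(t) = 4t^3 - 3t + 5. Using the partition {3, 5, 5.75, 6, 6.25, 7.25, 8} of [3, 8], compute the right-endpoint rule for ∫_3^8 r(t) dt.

5023.90625

Subinterval widths: 2, 0.75, 0.25, 0.25, 1, 0.75.
Right endpoints: 5, 5.75, 6, 6.25, 7.25, 8.
r(5) = 490, r(5.75) = 748.1875, r(6) = 851, r(6.25) = 962.8125, r(7.25) = 1507.5625, r(8) = 2029.
Sum = Σ Δt_i · r(t_i).
Sum = 5023.90625.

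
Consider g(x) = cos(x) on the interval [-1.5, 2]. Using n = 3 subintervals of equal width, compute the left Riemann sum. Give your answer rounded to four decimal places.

Δx = (2 − (-1.5))/3 = 7/6.
Left endpoints: -1.5, -1/3, 5/6.
g(-1.5) ≈ 0.0707, g(-1/3) ≈ 0.9450, g(5/6) ≈ 0.6724.
Sum = Δx · [g(-1.5) + g(-1/3) + g(5/6)].
Sum ≈ 1.9695.

1.9695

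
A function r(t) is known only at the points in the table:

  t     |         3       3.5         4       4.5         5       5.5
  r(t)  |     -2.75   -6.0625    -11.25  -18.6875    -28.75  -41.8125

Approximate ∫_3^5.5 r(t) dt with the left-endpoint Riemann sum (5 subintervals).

Δt = 0.5.
Sum = 0.5·[(-2.75) + (-6.0625) + (-11.25) + (-18.6875) + (-28.75)] = -33.75.

-33.75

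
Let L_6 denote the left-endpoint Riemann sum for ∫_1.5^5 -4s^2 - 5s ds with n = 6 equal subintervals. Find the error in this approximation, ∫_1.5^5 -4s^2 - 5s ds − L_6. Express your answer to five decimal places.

Exact integral: ∫_1.5^5 f(s) ds ≈ -219.0416667.
L_6 ≈ -188.1898148.
Error ≈ -219.0416667 − (-188.1898148) ≈ -30.85185.

-30.85185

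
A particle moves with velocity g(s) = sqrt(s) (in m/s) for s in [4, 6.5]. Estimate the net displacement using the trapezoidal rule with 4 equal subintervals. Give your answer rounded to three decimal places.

Δs = (6.5 − 4)/4 = 0.625.
g(4) ≈ 2.000, g(4.625) ≈ 2.151, g(5.25) ≈ 2.291, g(5.875) ≈ 2.424, g(6.5) ≈ 2.550.
T_4 = (Δs/2)·[g(s_0) + 2g(s_1) + 2g(s_2) + 2g(s_3) + g(s_4)].
Sum ≈ 5.713.

5.713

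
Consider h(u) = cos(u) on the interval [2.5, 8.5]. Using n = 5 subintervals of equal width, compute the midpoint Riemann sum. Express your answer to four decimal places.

0.2125

Δu = (8.5 − 2.5)/5 = 1.2.
Midpoints: 3.1, 4.3, 5.5, 6.7, 7.9.
h(3.1) ≈ -0.9991, h(4.3) ≈ -0.4008, h(5.5) ≈ 0.7087, h(6.7) ≈ 0.9144, h(7.9) ≈ -0.0460.
Sum = Δu · [h(3.1) + h(4.3) + h(5.5) + h(6.7) + h(7.9)].
Sum ≈ 0.2125.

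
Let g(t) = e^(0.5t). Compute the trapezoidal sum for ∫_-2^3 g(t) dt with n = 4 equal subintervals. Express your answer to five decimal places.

Δt = (3 − (-2))/4 = 1.25.
g(-2) ≈ 0.36788, g(-0.75) ≈ 0.68729, g(0.5) ≈ 1.28403, g(1.75) ≈ 2.39888, g(3) ≈ 4.48169.
T_4 = (Δt/2)·[g(t_0) + 2g(t_1) + 2g(t_2) + 2g(t_3) + g(t_4)].
Sum ≈ 8.49372.

8.49372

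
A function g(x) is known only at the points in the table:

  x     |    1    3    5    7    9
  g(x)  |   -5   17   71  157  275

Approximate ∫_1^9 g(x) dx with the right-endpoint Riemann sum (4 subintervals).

Δx = 2.
Sum = 2·[17 + 71 + 157 + 275] = 1040.

1040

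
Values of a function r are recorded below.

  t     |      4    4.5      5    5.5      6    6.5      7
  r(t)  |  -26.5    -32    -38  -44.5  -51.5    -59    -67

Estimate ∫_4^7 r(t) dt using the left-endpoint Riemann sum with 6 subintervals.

Δt = 0.5.
Sum = 0.5·[(-26.5) + (-32) + (-38) + (-44.5) + (-51.5) + (-59)] = -125.75.

-125.75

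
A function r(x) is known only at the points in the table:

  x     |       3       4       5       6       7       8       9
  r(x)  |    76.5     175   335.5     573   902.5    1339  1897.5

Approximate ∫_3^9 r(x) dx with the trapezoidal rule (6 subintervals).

4312

Δx = 1.
T_6 = (1/2)·[76.5 + 2·175 + 2·335.5 + 2·573 + 2·902.5 + 2·1339 + 1897.5] = 4312.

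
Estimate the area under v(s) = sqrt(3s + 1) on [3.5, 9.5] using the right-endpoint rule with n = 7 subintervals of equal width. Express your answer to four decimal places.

27.8037

Δs = (9.5 − 3.5)/7 = 6/7.
Right endpoints: 61/14, 73/14, 85/14, 97/14, 109/14, 121/14, 9.5.
v(61/14) ≈ 3.7512, v(73/14) ≈ 4.0796, v(85/14) ≈ 4.3834, v(97/14) ≈ 4.6675, v(109/14) ≈ 4.9353, v(121/14) ≈ 5.1893, v(9.5) ≈ 5.4314.
Sum = Δs · [v(61/14) + v(73/14) + v(85/14) + ...].
Sum ≈ 27.8037.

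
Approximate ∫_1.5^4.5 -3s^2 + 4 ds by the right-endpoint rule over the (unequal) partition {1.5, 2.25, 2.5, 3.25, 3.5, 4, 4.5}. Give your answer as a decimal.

Subinterval widths: 0.75, 0.25, 0.75, 0.25, 0.5, 0.5.
Right endpoints: 2.25, 2.5, 3.25, 3.5, 4, 4.5.
f(2.25) = -11.1875, f(2.5) = -14.75, f(3.25) = -27.6875, f(3.5) = -32.75, f(4) = -44, f(4.5) = -56.75.
Sum = Σ Δs_i · f(s_i).
Sum = -91.40625.

-91.40625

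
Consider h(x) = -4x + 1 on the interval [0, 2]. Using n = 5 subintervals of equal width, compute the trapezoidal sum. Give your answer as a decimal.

-6

Δx = (2 − 0)/5 = 0.4.
h(0) = 1, h(0.4) = -0.6, h(0.8) = -2.2, h(1.2) = -3.8, h(1.6) = -5.4, h(2) = -7.
T_5 = (Δx/2)·[h(x_0) + 2h(x_1) + ... + 2h(x_{4}) + h(x_5)].
Sum = -6.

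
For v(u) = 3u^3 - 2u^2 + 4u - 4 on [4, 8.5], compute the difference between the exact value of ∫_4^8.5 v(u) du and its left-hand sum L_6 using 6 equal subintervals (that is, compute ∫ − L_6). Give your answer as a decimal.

Exact integral: ∫_4^8.5 v(u) du = 3450.796875.
L_6 = 2890.23046875.
Error = 3450.796875 − 2890.23046875 = 560.56640625.

560.56640625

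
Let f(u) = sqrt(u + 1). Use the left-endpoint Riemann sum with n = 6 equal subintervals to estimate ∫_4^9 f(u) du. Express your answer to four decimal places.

Δu = (9 − 4)/6 = 5/6.
Left endpoints: 4, 29/6, 17/3, 6.5, 22/3, 49/6.
f(4) ≈ 2.2361, f(29/6) ≈ 2.4152, f(17/3) ≈ 2.5820, f(6.5) ≈ 2.7386, f(22/3) ≈ 2.8868, f(49/6) ≈ 3.0277.
Sum = Δu · [f(4) + f(29/6) + f(17/3) + ...].
Sum ≈ 13.2386.

13.2386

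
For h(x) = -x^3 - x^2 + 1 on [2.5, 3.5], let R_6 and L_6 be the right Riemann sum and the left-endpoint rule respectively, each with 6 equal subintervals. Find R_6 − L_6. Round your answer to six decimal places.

R_6 ≈ -38.65046296.
L_6 ≈ -33.10879630.
R_6 − L_6 ≈ -5.541667.

-5.541667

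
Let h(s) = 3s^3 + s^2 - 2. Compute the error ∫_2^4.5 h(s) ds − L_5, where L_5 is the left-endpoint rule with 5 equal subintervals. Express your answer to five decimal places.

Exact integral: ∫_2^4.5 h(s) ds ≈ 318.2552083.
L_5 = 255.
Error ≈ 318.2552083 − 255 ≈ 63.25521.

63.25521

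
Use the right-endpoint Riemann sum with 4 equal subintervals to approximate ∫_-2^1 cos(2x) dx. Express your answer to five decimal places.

Δx = (1 − (-2))/4 = 0.75.
Right endpoints: -1.25, -0.5, 0.25, 1.
f(-1.25) ≈ -0.80114, f(-0.5) ≈ 0.54030, f(0.25) ≈ 0.87758, f(1) ≈ -0.41615.
Sum = Δx · [f(-1.25) + f(-0.5) + f(0.25) + f(1)].
Sum ≈ 0.15045.

0.15045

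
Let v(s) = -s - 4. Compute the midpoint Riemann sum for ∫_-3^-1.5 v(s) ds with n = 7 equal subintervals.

Δs = (-1.5 − (-3))/7 = 3/14.
Midpoints: -81/28, -75/28, -69/28, -2.25, -57/28, -51/28, -45/28.
v(-81/28) = -31/28, v(-75/28) = -37/28, v(-69/28) = -43/28, v(-2.25) = -1.75, v(-57/28) = -55/28, v(-51/28) = -61/28, v(-45/28) = -67/28.
Sum = Δs · [v(-81/28) + v(-75/28) + v(-69/28) + ...].
Sum = -2.625.

-2.625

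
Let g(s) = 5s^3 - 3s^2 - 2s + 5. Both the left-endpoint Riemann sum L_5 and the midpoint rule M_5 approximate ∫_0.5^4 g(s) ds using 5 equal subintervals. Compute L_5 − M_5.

L_5 = 173.7925.
M_5 = 253.4021875.
L_5 − M_5 = -79.6096875.

-79.6096875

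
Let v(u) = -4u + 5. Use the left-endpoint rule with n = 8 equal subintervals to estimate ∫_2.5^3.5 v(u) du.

Δu = (3.5 − 2.5)/8 = 0.125.
Left endpoints: 2.5, 2.625, 2.75, 2.875, 3, 3.125, 3.25, 3.375.
v(2.5) = -5, v(2.625) = -5.5, v(2.75) = -6, v(2.875) = -6.5, v(3) = -7, v(3.125) = -7.5, v(3.25) = -8, v(3.375) = -8.5.
Sum = Δu · [v(2.5) + v(2.625) + v(2.75) + ...].
Sum = -6.75.

-6.75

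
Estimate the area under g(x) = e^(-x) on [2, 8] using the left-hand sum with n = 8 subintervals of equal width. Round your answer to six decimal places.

0.191894

Δx = (8 − 2)/8 = 0.75.
Left endpoints: 2, 2.75, 3.5, 4.25, 5, 5.75, 6.5, 7.25.
g(2) ≈ 0.135335, g(2.75) ≈ 0.063928, g(3.5) ≈ 0.030197, g(4.25) ≈ 0.014264, g(5) ≈ 0.006738, g(5.75) ≈ 0.003183, g(6.5) ≈ 0.001503, g(7.25) ≈ 0.000710.
Sum = Δx · [g(2) + g(2.75) + g(3.5) + ...].
Sum ≈ 0.191894.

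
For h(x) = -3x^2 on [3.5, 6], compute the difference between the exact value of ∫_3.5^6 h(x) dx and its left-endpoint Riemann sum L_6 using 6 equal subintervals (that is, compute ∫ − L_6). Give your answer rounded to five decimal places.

Exact integral: ∫_3.5^6 h(x) dx = -173.125.
L_6 ≈ -158.4982639.
Error ≈ -173.125 − (-158.4982639) ≈ -14.62674.

-14.62674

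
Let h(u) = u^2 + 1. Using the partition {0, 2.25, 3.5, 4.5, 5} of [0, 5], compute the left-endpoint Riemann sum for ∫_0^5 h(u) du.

33.703125

Subinterval widths: 2.25, 1.25, 1, 0.5.
Left endpoints: 0, 2.25, 3.5, 4.5.
h(0) = 1, h(2.25) = 6.0625, h(3.5) = 13.25, h(4.5) = 21.25.
Sum = Σ Δu_i · h(u_i).
Sum = 33.703125.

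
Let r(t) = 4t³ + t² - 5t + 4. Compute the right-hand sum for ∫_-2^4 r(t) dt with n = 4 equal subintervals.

489.75

Δt = (4 − (-2))/4 = 1.5.
Right endpoints: -0.5, 1, 2.5, 4.
r(-0.5) = 6.25, r(1) = 4, r(2.5) = 60.25, r(4) = 256.
Sum = Δt · [r(-0.5) + r(1) + r(2.5) + r(4)].
Sum = 489.75.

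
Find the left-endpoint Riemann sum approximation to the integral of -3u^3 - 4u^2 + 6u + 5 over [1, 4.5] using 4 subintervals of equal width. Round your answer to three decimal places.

Δu = (4.5 − 1)/4 = 0.875.
Left endpoints: 1, 1.875, 2.75, 3.625.
f(1) = 4, f(1.875) = -9005/512, f(2.75) = -71.140625, f(3.625) = -86383/512.
Sum = Δu · [f(1) + f(1.875) + f(2.75) + f(3.625)].
Sum ≈ -221.765.

-221.765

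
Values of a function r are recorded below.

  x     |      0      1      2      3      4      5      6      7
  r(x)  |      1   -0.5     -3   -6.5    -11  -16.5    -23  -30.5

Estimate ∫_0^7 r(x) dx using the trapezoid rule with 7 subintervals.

Δx = 1.
T_7 = (1/2)·[1 + 2·(-0.5) + 2·(-3) + 2·(-6.5) + 2·(-11) + 2·(-16.5) + 2·(-23) + (-30.5)] = -75.25.

-75.25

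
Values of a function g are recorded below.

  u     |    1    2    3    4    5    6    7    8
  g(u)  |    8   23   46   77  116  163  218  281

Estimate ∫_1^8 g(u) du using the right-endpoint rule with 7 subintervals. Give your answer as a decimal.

Δu = 1.
Sum = 1·[23 + 46 + 77 + 116 + 163 + 218 + 281] = 924.

924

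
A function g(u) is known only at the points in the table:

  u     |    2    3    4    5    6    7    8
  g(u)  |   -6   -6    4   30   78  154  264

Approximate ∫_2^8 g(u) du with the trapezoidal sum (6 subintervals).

389

Δu = 1.
T_6 = (1/2)·[(-6) + 2·(-6) + 2·4 + 2·30 + 2·78 + 2·154 + 264] = 389.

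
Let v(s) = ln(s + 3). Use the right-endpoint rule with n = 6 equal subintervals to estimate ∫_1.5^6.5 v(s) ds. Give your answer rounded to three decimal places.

9.924

Δs = (6.5 − 1.5)/6 = 5/6.
Right endpoints: 7/3, 19/6, 4, 29/6, 17/3, 6.5.
v(7/3) ≈ 1.674, v(19/6) ≈ 1.819, v(4) ≈ 1.946, v(29/6) ≈ 2.058, v(17/3) ≈ 2.159, v(6.5) ≈ 2.251.
Sum = Δs · [v(7/3) + v(19/6) + v(4) + ...].
Sum ≈ 9.924.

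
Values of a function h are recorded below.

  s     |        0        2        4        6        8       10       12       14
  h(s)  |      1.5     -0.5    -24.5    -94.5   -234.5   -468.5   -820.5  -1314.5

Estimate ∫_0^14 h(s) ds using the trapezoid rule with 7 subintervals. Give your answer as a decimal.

-4599

Δs = 2.
T_7 = (2/2)·[1.5 + 2·(-0.5) + 2·(-24.5) + 2·(-94.5) + 2·(-234.5) + 2·(-468.5) + 2·(-820.5) + (-1314.5)] = -4599.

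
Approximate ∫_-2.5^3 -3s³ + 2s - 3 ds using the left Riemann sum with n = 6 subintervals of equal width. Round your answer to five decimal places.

6.63151

Δs = (3 − (-2.5))/6 = 11/12.
Left endpoints: -2.5, -19/12, -2/3, 0.25, 7/6, 25/12.
f(-2.5) = 38.875, f(-19/12) = 3307/576, f(-2/3) = -31/9, f(0.25) = -2.546875, f(7/6) = -391/72, f(25/12) = -14953/576.
Sum = Δs · [f(-2.5) + f(-19/12) + f(-2/3) + ...].
Sum ≈ 6.63151.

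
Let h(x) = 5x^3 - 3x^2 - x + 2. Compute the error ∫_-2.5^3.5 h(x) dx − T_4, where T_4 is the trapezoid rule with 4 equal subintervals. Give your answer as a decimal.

-10.125

Exact integral: ∫_-2.5^3.5 h(x) dx = 89.25.
T_4 = 99.375.
Error = 89.25 − 99.375 = -10.125.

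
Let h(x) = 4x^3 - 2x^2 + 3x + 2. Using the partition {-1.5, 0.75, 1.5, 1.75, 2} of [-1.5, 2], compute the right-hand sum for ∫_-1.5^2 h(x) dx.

Subinterval widths: 2.25, 0.75, 0.25, 0.25.
Right endpoints: 0.75, 1.5, 1.75, 2.
h(0.75) = 4.8125, h(1.5) = 15.5, h(1.75) = 22.5625, h(2) = 32.
Sum = Σ Δx_i · h(x_i).
Sum = 36.09375.

36.09375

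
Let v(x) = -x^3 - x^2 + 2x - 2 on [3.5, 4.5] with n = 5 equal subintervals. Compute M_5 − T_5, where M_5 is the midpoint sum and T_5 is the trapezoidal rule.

0.13

M_5 = -75.04.
T_5 = -75.17.
M_5 − T_5 = 0.13.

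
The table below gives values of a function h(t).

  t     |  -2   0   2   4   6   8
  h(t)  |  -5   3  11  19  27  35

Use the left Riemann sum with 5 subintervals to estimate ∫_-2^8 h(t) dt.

Δt = 2.
Sum = 2·[(-5) + 3 + 11 + 19 + 27] = 110.

110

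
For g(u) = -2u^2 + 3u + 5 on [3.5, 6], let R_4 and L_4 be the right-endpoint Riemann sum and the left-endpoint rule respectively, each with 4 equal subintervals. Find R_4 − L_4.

-25

R_4 = -80.1171875.
L_4 = -55.1171875.
R_4 − L_4 = -25.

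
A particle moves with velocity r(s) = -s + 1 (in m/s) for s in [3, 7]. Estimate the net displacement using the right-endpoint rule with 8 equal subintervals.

Δs = (7 − 3)/8 = 0.5.
Right endpoints: 3.5, 4, 4.5, 5, 5.5, 6, 6.5, 7.
r(3.5) = -2.5, r(4) = -3, r(4.5) = -3.5, r(5) = -4, r(5.5) = -4.5, r(6) = -5, r(6.5) = -5.5, r(7) = -6.
Sum = Δs · [r(3.5) + r(4) + r(4.5) + ...].
Sum = -17.

-17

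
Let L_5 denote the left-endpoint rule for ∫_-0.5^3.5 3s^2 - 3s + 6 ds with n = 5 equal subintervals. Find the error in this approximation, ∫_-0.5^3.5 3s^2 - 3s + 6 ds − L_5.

Exact integral: ∫_-0.5^3.5 f(s) ds = 49.
L_5 = 40.68.
Error = 49 − 40.68 = 8.32.

8.32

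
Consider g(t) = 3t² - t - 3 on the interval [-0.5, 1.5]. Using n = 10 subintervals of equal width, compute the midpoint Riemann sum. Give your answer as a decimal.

Δt = (1.5 − (-0.5))/10 = 0.2.
Midpoints: -0.4, -0.2, 0, 0.2, 0.4, 0.6, 0.8, 1, 1.2, 1.4.
g(-0.4) = -2.12, g(-0.2) = -2.68, g(0) = -3, g(0.2) = -3.08, g(0.4) = -2.92, g(0.6) = -2.52, g(0.8) = -1.88, g(1) = -1, g(1.2) = 0.12, g(1.4) = 1.48.
Sum = Δt · [g(-0.4) + g(-0.2) + g(0) + ...].
Sum = -3.52.

-3.52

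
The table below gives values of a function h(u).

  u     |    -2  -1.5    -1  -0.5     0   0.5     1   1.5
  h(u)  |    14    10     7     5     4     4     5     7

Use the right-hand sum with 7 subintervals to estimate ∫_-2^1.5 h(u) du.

21

Δu = 0.5.
Sum = 0.5·[10 + 7 + 5 + 4 + 4 + 5 + 7] = 21.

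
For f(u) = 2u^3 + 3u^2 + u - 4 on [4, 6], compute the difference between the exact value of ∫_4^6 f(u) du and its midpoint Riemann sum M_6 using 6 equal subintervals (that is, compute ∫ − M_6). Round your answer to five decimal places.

Exact integral: ∫_4^6 f(u) du = 674.
M_6 ≈ 673.3888889.
Error ≈ 674 − 673.3888889 ≈ 0.61111.

0.61111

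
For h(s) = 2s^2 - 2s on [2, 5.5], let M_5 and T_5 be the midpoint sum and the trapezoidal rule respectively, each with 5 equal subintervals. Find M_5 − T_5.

M_5 = 79.0475.
T_5 = 79.905.
M_5 − T_5 = -0.8575.

-0.8575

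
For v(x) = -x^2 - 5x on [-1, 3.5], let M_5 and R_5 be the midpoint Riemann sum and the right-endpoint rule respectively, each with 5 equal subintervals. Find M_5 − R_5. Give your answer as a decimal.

M_5 = -42.44625.
R_5 = -58.545.
M_5 − R_5 = 16.09875.

16.09875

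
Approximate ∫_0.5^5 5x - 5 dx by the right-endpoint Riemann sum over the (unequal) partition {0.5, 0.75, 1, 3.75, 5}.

Subinterval widths: 0.25, 0.25, 2.75, 1.25.
Right endpoints: 0.75, 1, 3.75, 5.
f(0.75) = -1.25, f(1) = 0, f(3.75) = 13.75, f(5) = 20.
Sum = Σ Δx_i · f(x_i).
Sum = 62.5.

62.5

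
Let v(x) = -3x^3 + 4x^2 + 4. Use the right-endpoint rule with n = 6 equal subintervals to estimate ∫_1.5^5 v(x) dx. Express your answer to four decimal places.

-373.6787

Δx = (5 − 1.5)/6 = 7/12.
Right endpoints: 25/12, 8/3, 3.25, 23/6, 53/12, 5.
v(25/12) = -5.765625, v(8/3) = -220/9, v(3.25) = -56.734375, v(23/6) = -2549/24, v(53/12) = -101629/576, v(5) = -271.
Sum = Δx · [v(25/12) + v(8/3) + v(3.25) + ...].
Sum ≈ -373.6787.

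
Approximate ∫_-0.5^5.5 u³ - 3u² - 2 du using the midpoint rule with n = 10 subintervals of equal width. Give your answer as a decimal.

49.44

Δu = (5.5 − (-0.5))/10 = 0.6.
Midpoints: -0.2, 0.4, 1, 1.6, 2.2, 2.8, 3.4, 4, 4.6, 5.2.
f(-0.2) = -2.128, f(0.4) = -2.416, f(1) = -4, f(1.6) = -5.584, f(2.2) = -5.872, f(2.8) = -3.568, f(3.4) = 2.624, f(4) = 14, f(4.6) = 31.856, f(5.2) = 57.488.
Sum = Δu · [f(-0.2) + f(0.4) + f(1) + ...].
Sum = 49.44.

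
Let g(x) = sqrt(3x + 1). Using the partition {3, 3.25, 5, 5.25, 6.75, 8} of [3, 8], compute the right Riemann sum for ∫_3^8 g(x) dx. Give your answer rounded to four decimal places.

22.0075

Subinterval widths: 0.25, 1.75, 0.25, 1.5, 1.25.
Right endpoints: 3.25, 5, 5.25, 6.75, 8.
g(3.25) ≈ 3.2787, g(5) ≈ 4.0000, g(5.25) ≈ 4.0927, g(6.75) ≈ 4.6098, g(8) ≈ 5.0000.
Sum = Σ Δx_i · g(x_i).
Sum ≈ 22.0075.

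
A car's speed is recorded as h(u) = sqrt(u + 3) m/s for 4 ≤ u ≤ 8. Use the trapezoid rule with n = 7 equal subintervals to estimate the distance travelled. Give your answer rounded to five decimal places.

11.97404

Δu = (8 − 4)/7 = 4/7.
h(4) ≈ 2.64575, h(32/7) ≈ 2.75162, h(36/7) ≈ 2.85357, h(40/7) ≈ 2.95200, h(44/7) ≈ 3.04725, h(48/7) ≈ 3.13961, h(52/7) ≈ 3.22933, h(8) ≈ 3.31662.
T_7 = (Δu/2)·[h(u_0) + 2h(u_1) + ... + 2h(u_{6}) + h(u_7)].
Sum ≈ 11.97404.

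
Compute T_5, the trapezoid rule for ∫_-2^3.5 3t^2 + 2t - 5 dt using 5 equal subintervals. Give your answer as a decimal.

34.9525

Δt = (3.5 − (-2))/5 = 1.1.
f(-2) = 3, f(-0.9) = -4.37, f(0.2) = -4.48, f(1.3) = 2.67, f(2.4) = 17.08, f(3.5) = 38.75.
T_5 = (Δt/2)·[f(t_0) + 2f(t_1) + ... + 2f(t_{4}) + f(t_5)].
Sum = 34.9525.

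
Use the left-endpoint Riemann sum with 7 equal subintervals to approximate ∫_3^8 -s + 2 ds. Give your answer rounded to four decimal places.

Δs = (8 − 3)/7 = 5/7.
Left endpoints: 3, 26/7, 31/7, 36/7, 41/7, 46/7, 51/7.
f(3) = -1, f(26/7) = -12/7, f(31/7) = -17/7, f(36/7) = -22/7, f(41/7) = -27/7, f(46/7) = -32/7, f(51/7) = -37/7.
Sum = Δs · [f(3) + f(26/7) + f(31/7) + ...].
Sum ≈ -15.7143.

-15.7143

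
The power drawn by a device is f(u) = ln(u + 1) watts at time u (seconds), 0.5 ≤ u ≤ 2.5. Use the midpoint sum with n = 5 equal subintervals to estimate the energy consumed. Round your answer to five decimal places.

1.77900

Δu = (2.5 − 0.5)/5 = 0.4.
Midpoints: 0.7, 1.1, 1.5, 1.9, 2.3.
f(0.7) ≈ 0.53063, f(1.1) ≈ 0.74194, f(1.5) ≈ 0.91629, f(1.9) ≈ 1.06471, f(2.3) ≈ 1.19392.
Sum = Δu · [f(0.7) + f(1.1) + f(1.5) + f(1.9) + f(2.3)].
Sum ≈ 1.77900.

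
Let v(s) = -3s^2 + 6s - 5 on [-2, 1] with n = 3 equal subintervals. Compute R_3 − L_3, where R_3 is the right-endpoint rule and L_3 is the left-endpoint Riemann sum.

R_3 = -21.
L_3 = -48.
R_3 − L_3 = 27.

27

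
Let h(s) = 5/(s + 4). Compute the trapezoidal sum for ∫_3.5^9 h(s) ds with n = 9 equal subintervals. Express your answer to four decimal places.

Δs = (9 − 3.5)/9 = 11/18.
h(3.5) = 2/3, h(37/9) = 45/73, h(85/18) = 90/157, h(16/3) = 15/28, h(107/18) = 90/179, h(59/9) = 9/19, h(43/6) = 30/67, h(70/9) = 45/106, h(151/18) = 90/223, h(9) = 5/13.
T_9 = (Δs/2)·[h(s_0) + 2h(s_1) + ... + 2h(s_{8}) + h(s_9)].
Sum ≈ 2.7521.

2.7521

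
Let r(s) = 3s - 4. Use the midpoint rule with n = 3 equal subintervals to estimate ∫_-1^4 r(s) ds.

2.5

Δs = (4 − (-1))/3 = 5/3.
Midpoints: -1/6, 1.5, 19/6.
r(-1/6) = -4.5, r(1.5) = 0.5, r(19/6) = 5.5.
Sum = Δs · [r(-1/6) + r(1.5) + r(19/6)].
Sum = 2.5.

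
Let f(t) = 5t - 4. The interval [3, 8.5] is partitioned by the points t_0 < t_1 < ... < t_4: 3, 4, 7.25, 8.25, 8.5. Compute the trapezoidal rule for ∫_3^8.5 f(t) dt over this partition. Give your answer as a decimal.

Subinterval widths: 1, 3.25, 1, 0.25.
f(3) = 11, f(4) = 16, f(7.25) = 32.25, f(8.25) = 37.25, f(8.5) = 38.5.
On each subinterval the trapezoid contributes (Δt_i/2)·[f(t_{i-1}) + f(t_i)].
Sum = 136.125.

136.125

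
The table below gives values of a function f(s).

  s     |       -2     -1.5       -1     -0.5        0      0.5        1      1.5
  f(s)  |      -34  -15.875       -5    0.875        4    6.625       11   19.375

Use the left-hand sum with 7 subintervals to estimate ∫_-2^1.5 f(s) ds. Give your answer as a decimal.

-16.1875

Δs = 0.5.
Sum = 0.5·[(-34) + (-15.875) + (-5) + 0.875 + 4 + 6.625 + 11] = -16.1875.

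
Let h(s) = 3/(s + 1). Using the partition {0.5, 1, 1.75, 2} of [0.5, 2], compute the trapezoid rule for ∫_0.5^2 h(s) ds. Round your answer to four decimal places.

2.1080

Subinterval widths: 0.5, 0.75, 0.25.
h(0.5) = 2, h(1) = 1.5, h(1.75) = 12/11, h(2) = 1.
On each subinterval the trapezoid contributes (Δs_i/2)·[h(s_{i-1}) + h(s_i)].
Sum ≈ 2.1080.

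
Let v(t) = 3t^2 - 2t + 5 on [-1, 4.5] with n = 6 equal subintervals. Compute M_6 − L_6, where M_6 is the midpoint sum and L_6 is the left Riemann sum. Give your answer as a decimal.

17.9609375

M_6 ≈ 99.21962.
L_6 ≈ 81.25868.
M_6 − L_6 = 17.9609375.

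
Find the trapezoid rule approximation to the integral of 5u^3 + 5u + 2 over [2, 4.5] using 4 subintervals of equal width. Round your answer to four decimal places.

546.1377

Δu = (4.5 − 2)/4 = 0.625.
f(2) = 52, f(2.625) = 54049/512, f(3.25) = 189.890625, f(3.875) = 159899/512, f(4.5) = 480.125.
T_4 = (Δu/2)·[f(u_0) + 2f(u_1) + 2f(u_2) + 2f(u_3) + f(u_4)].
Sum ≈ 546.1377.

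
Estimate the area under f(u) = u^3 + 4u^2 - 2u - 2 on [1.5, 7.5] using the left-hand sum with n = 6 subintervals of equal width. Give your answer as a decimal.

988

Δu = (7.5 − 1.5)/6 = 1.
Left endpoints: 1.5, 2.5, 3.5, 4.5, 5.5, 6.5.
f(1.5) = 7.375, f(2.5) = 33.625, f(3.5) = 82.875, f(4.5) = 161.125, f(5.5) = 274.375, f(6.5) = 428.625.
Sum = Δu · [f(1.5) + f(2.5) + f(3.5) + ...].
Sum = 988.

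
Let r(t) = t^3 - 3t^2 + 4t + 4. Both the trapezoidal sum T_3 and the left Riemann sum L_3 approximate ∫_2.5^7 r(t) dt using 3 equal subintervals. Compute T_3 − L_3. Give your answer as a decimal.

162.84375

T_3 = 385.59375.
L_3 = 222.75.
T_3 − L_3 = 162.84375.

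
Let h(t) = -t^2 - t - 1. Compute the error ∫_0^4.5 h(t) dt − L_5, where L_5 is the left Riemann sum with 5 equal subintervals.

-10.53

Exact integral: ∫_0^4.5 h(t) dt = -45.
L_5 = -34.47.
Error = -45 − (-34.47) = -10.53.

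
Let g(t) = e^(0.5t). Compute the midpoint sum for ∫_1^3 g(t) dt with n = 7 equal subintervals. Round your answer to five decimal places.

Δt = (3 − 1)/7 = 2/7.
Midpoints: 8/7, 10/7, 12/7, 2, 16/7, 18/7, 20/7.
g(8/7) ≈ 1.77079, g(10/7) ≈ 2.04273, g(12/7) ≈ 2.35642, g(2) ≈ 2.71828, g(16/7) ≈ 3.13571, g(18/7) ≈ 3.61725, g(20/7) ≈ 4.17273.
Sum = Δt · [g(8/7) + g(10/7) + g(12/7) + ...].
Sum ≈ 5.66112.

5.66112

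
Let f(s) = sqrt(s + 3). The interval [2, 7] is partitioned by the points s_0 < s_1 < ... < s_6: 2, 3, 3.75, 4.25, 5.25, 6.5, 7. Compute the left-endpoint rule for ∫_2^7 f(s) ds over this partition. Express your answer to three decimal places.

13.196

Subinterval widths: 1, 0.75, 0.5, 1, 1.25, 0.5.
Left endpoints: 2, 3, 3.75, 4.25, 5.25, 6.5.
f(2) ≈ 2.236, f(3) ≈ 2.449, f(3.75) ≈ 2.598, f(4.25) ≈ 2.693, f(5.25) ≈ 2.872, f(6.5) ≈ 3.082.
Sum = Σ Δs_i · f(s_i).
Sum ≈ 13.196.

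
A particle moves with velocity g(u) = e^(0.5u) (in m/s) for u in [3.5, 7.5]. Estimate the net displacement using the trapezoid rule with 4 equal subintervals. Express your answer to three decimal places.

75.059

Δu = (7.5 − 3.5)/4 = 1.
g(3.5) ≈ 5.755, g(4.5) ≈ 9.488, g(5.5) ≈ 15.643, g(6.5) ≈ 25.790, g(7.5) ≈ 42.521.
T_4 = (Δu/2)·[g(u_0) + 2g(u_1) + 2g(u_2) + 2g(u_3) + g(u_4)].
Sum ≈ 75.059.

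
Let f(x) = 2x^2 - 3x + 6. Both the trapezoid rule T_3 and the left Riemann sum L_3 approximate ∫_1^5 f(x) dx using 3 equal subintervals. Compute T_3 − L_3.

T_3 ≈ 73.0370370.
L_3 ≈ 49.0370370.
T_3 − L_3 = 24.

24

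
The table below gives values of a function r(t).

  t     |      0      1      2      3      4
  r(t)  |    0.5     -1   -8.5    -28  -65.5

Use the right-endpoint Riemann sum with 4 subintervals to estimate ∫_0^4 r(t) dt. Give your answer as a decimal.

Δt = 1.
Sum = 1·[(-1) + (-8.5) + (-28) + (-65.5)] = -103.

-103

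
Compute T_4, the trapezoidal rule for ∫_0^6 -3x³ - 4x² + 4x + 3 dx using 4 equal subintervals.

-1239.75

Δx = (6 − 0)/4 = 1.5.
f(0) = 3, f(1.5) = -10.125, f(3) = -102, f(4.5) = -333.375, f(6) = -765.
T_4 = (Δx/2)·[f(x_0) + 2f(x_1) + 2f(x_2) + 2f(x_3) + f(x_4)].
Sum = -1239.75.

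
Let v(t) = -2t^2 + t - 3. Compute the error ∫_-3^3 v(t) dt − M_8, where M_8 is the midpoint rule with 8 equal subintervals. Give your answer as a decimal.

Exact integral: ∫_-3^3 v(t) dt = -54.
M_8 = -53.4375.
Error = -54 − (-53.4375) = -0.5625.

-0.5625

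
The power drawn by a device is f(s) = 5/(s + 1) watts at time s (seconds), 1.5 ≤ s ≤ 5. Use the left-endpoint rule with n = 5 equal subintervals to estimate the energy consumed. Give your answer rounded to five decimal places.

4.81243

Δs = (5 − 1.5)/5 = 0.7.
Left endpoints: 1.5, 2.2, 2.9, 3.6, 4.3.
f(1.5) = 2, f(2.2) = 1.5625, f(2.9) = 50/39, f(3.6) = 25/23, f(4.3) = 50/53.
Sum = Δs · [f(1.5) + f(2.2) + f(2.9) + f(3.6) + f(4.3)].
Sum ≈ 4.81243.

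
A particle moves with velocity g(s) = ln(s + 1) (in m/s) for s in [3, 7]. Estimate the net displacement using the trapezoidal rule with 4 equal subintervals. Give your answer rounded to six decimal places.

7.079975

Δs = (7 − 3)/4 = 1.
g(3) ≈ 1.386294, g(4) ≈ 1.609438, g(5) ≈ 1.791759, g(6) ≈ 1.945910, g(7) ≈ 2.079442.
T_4 = (Δs/2)·[g(s_0) + 2g(s_1) + 2g(s_2) + 2g(s_3) + g(s_4)].
Sum ≈ 7.079975.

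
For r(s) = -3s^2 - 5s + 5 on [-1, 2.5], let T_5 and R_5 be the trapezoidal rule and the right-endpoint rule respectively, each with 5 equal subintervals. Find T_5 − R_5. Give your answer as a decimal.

T_5 = -13.1075.
R_5 = -24.745.
T_5 − R_5 = 11.6375.

11.6375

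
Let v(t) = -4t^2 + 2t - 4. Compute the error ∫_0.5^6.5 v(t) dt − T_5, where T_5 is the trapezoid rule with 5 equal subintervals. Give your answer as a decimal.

Exact integral: ∫_0.5^6.5 v(t) dt = -348.
T_5 = -353.76.
Error = -348 − (-353.76) = 5.76.

5.76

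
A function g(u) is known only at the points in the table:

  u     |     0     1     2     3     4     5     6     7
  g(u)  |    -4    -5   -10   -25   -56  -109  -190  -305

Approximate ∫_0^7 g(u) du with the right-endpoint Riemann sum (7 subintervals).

Δu = 1.
Sum = 1·[(-5) + (-10) + (-25) + (-56) + (-109) + (-190) + (-305)] = -700.

-700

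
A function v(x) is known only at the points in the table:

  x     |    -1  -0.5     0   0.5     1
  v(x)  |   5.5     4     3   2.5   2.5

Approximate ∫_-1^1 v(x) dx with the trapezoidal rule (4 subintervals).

6.75

Δx = 0.5.
T_4 = (0.5/2)·[5.5 + 2·4 + 2·3 + 2·2.5 + 2.5] = 6.75.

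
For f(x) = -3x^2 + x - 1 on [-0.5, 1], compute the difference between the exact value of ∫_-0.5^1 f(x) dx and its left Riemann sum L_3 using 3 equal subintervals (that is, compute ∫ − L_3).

Exact integral: ∫_-0.5^1 f(x) dx = -2.25.
L_3 = -2.25.
Error = -2.25 − (-2.25) = 0.

0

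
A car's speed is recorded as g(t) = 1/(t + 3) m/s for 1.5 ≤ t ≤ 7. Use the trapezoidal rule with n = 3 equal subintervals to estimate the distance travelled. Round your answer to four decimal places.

0.8093

Δt = (7 − 1.5)/3 = 11/6.
g(1.5) = 2/9, g(10/3) = 3/19, g(31/6) = 6/49, g(7) = 0.1.
T_3 = (Δt/2)·[g(t_0) + 2g(t_1) + 2g(t_2) + g(t_3)].
Sum ≈ 0.8093.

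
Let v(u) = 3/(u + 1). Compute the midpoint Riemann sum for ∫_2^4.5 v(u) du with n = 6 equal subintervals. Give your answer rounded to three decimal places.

1.817

Δu = (4.5 − 2)/6 = 5/12.
Midpoints: 53/24, 2.625, 73/24, 83/24, 3.875, 103/24.
v(53/24) = 72/77, v(2.625) = 24/29, v(73/24) = 72/97, v(83/24) = 72/107, v(3.875) = 8/13, v(103/24) = 72/127.
Sum = Δu · [v(53/24) + v(2.625) + v(73/24) + ...].
Sum ≈ 1.817.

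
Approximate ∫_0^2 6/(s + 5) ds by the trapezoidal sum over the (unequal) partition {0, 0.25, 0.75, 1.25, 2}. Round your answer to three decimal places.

2.022

Subinterval widths: 0.25, 0.5, 0.5, 0.75.
f(0) = 1.2, f(0.25) = 8/7, f(0.75) = 24/23, f(1.25) = 0.96, f(2) = 6/7.
On each subinterval the trapezoid contributes (Δs_i/2)·[f(s_{i-1}) + f(s_i)].
Sum ≈ 2.022.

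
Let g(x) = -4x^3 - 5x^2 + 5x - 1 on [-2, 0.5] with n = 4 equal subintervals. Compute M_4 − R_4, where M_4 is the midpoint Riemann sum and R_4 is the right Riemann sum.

-0.5859375

M_4 = -9.8046875.
R_4 = -9.21875.
M_4 − R_4 = -0.5859375.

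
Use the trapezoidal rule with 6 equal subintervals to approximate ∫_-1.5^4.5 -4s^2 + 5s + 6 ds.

-49

Δs = (4.5 − (-1.5))/6 = 1.
f(-1.5) = -10.5, f(-0.5) = 2.5, f(0.5) = 7.5, f(1.5) = 4.5, f(2.5) = -6.5, f(3.5) = -25.5, f(4.5) = -52.5.
T_6 = (Δs/2)·[f(s_0) + 2f(s_1) + ... + 2f(s_{5}) + f(s_6)].
Sum = -49.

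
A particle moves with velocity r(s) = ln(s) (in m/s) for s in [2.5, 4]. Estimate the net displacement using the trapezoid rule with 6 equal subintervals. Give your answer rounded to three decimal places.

Δs = (4 − 2.5)/6 = 0.25.
r(2.5) ≈ 0.916, r(2.75) ≈ 1.012, r(3) ≈ 1.099, r(3.25) ≈ 1.179, r(3.5) ≈ 1.253, r(3.75) ≈ 1.322, r(4) ≈ 1.386.
T_6 = (Δs/2)·[r(s_0) + 2r(s_1) + ... + 2r(s_{5}) + r(s_6)].
Sum ≈ 1.754.

1.754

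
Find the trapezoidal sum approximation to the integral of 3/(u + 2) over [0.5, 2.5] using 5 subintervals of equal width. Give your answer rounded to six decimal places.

1.767770

Δu = (2.5 − 0.5)/5 = 0.4.
f(0.5) = 1.2, f(0.9) = 30/29, f(1.3) = 10/11, f(1.7) = 30/37, f(2.1) = 30/41, f(2.5) = 2/3.
T_5 = (Δu/2)·[f(u_0) + 2f(u_1) + ... + 2f(u_{4}) + f(u_5)].
Sum ≈ 1.767770.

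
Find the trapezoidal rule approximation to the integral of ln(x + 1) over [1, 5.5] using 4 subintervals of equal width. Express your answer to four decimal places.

6.2444

Δx = (5.5 − 1)/4 = 1.125.
f(1) ≈ 0.6931, f(2.125) ≈ 1.1394, f(3.25) ≈ 1.4469, f(4.375) ≈ 1.6818, f(5.5) ≈ 1.8718.
T_4 = (Δx/2)·[f(x_0) + 2f(x_1) + 2f(x_2) + 2f(x_3) + f(x_4)].
Sum ≈ 6.2444.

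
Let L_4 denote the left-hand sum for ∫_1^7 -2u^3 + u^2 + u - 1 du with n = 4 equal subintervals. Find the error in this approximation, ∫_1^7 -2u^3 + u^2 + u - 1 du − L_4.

Exact integral: ∫_1^7 f(u) du = -1068.
L_4 = -647.25.
Error = -1068 − (-647.25) = -420.75.

-420.75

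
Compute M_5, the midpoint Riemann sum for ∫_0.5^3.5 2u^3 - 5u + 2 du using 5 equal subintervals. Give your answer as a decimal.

Δu = (3.5 − 0.5)/5 = 0.6.
Midpoints: 0.8, 1.4, 2, 2.6, 3.2.
f(0.8) = -0.976, f(1.4) = 0.488, f(2) = 8, f(2.6) = 24.152, f(3.2) = 51.536.
Sum = Δu · [f(0.8) + f(1.4) + f(2) + f(2.6) + f(3.2)].
Sum = 49.92.

49.92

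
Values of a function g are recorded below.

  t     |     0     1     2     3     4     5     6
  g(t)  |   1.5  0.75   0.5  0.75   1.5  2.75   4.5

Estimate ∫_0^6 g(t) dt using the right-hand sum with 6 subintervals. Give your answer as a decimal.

Δt = 1.
Sum = 1·[0.75 + 0.5 + 0.75 + 1.5 + 2.75 + 4.5] = 10.75.

10.75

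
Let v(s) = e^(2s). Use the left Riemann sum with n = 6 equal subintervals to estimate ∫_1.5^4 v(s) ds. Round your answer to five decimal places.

Δs = (4 − 1.5)/6 = 5/12.
Left endpoints: 1.5, 23/12, 7/3, 2.75, 19/6, 43/12.
v(1.5) ≈ 20.08554, v(23/12) ≈ 46.21634, v(7/3) ≈ 106.34268, v(2.75) ≈ 244.69193, v(19/6) ≈ 563.03024, v(43/12) ≈ 1295.51900.
Sum = Δs · [v(1.5) + v(23/12) + v(7/3) + ...].
Sum ≈ 948.28572.

948.28572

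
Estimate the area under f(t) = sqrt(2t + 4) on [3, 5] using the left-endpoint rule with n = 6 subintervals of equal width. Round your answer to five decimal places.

Δt = (5 − 3)/6 = 1/3.
Left endpoints: 3, 10/3, 11/3, 4, 13/3, 14/3.
f(3) ≈ 3.16228, f(10/3) ≈ 3.26599, f(11/3) ≈ 3.36650, f(4) ≈ 3.46410, f(13/3) ≈ 3.55903, f(14/3) ≈ 3.65148.
Sum = Δt · [f(3) + f(10/3) + f(11/3) + ...].
Sum ≈ 6.82313.

6.82313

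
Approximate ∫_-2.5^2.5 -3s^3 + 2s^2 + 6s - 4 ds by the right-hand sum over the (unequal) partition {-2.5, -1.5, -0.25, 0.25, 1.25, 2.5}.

-34.69921875

Subinterval widths: 1, 1.25, 0.5, 1, 1.25.
Right endpoints: -1.5, -0.25, 0.25, 1.25, 2.5.
f(-1.5) = 1.625, f(-0.25) = -5.328125, f(0.25) = -2.421875, f(1.25) = 0.765625, f(2.5) = -23.375.
Sum = Σ Δs_i · f(s_i).
Sum = -34.69921875.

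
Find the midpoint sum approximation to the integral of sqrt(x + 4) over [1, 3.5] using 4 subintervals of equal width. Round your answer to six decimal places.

Δx = (3.5 − 1)/4 = 0.625.
Midpoints: 1.3125, 1.9375, 2.5625, 3.1875.
f(1.3125) ≈ 2.304886, f(1.9375) ≈ 2.436699, f(2.5625) ≈ 2.561738, f(3.1875) ≈ 2.680951.
Sum = Δx · [f(1.3125) + f(1.9375) + f(2.5625) + f(3.1875)].
Sum ≈ 6.240171.

6.240171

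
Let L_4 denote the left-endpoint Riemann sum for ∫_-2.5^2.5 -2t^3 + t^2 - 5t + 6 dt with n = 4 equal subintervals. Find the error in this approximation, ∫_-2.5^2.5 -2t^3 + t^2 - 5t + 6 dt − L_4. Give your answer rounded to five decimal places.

Exact integral: ∫_-2.5^2.5 f(t) dt ≈ 40.4166667.
L_4 = 96.40625.
Error ≈ 40.4166667 − 96.40625 ≈ -55.98958.

-55.98958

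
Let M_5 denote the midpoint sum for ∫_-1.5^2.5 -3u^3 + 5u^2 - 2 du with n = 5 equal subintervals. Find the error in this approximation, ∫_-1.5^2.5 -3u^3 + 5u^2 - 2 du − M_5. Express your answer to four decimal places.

0.1067

Exact integral: ∫_-1.5^2.5 f(u) du ≈ -1.833333.
M_5 = -1.94.
Error ≈ -1.833333 − (-1.94) ≈ 0.1067.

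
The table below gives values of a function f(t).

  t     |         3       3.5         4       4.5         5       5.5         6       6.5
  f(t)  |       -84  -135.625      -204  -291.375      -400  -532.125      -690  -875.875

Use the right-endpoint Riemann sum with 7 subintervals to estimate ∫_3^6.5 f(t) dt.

Δt = 0.5.
Sum = 0.5·[(-135.625) + (-204) + (-291.375) + (-400) + (-532.125) + (-690) + (-875.875)] = -1564.5.

-1564.5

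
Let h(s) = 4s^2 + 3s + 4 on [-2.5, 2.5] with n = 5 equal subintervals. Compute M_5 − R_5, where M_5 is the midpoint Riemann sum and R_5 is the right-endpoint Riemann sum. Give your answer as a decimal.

M_5 = 60.
R_5 = 72.5.
M_5 − R_5 = -12.5.

-12.5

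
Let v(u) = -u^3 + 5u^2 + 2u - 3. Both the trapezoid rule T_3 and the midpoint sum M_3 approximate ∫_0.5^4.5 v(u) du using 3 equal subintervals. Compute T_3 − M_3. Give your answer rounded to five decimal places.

T_3 ≈ 54.2037037.
M_3 ≈ 58.6481481.
T_3 − M_3 ≈ -4.44444.

-4.44444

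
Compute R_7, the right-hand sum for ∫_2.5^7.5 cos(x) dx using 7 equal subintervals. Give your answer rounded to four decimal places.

Δx = (7.5 − 2.5)/7 = 5/7.
Right endpoints: 45/14, 55/14, 65/14, 75/14, 85/14, 95/14, 7.5.
f(45/14) ≈ -0.9974, f(55/14) ≈ -0.7060, f(65/14) ≈ -0.0695, f(75/14) ≈ 0.6010, f(85/14) ≈ 0.9777, f(95/14) ≈ 0.8764, f(7.5) ≈ 0.3466.
Sum = Δx · [f(45/14) + f(55/14) + f(65/14) + ...].
Sum ≈ 0.7349.

0.7349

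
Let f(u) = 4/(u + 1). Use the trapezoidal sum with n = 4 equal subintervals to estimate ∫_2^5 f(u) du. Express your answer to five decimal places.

2.78810

Δu = (5 − 2)/4 = 0.75.
f(2) = 4/3, f(2.75) = 16/15, f(3.5) = 8/9, f(4.25) = 16/21, f(5) = 2/3.
T_4 = (Δu/2)·[f(u_0) + 2f(u_1) + 2f(u_2) + 2f(u_3) + f(u_4)].
Sum ≈ 2.78810.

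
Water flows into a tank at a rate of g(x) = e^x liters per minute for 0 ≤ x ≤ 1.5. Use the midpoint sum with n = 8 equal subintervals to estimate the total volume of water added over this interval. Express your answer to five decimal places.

3.47659

Δx = (1.5 − 0)/8 = 0.1875.
Midpoints: 0.09375, 0.28125, 0.46875, 0.65625, 0.84375, 1.03125, 1.21875, 1.40625.
g(0.09375) ≈ 1.09829, g(0.28125) ≈ 1.32478, g(0.46875) ≈ 1.59800, g(0.65625) ≈ 1.92755, g(0.84375) ≈ 2.32507, g(1.03125) ≈ 2.80457, g(1.21875) ≈ 3.38296, g(1.40625) ≈ 4.08062.
Sum = Δx · [g(0.09375) + g(0.28125) + g(0.46875) + ...].
Sum ≈ 3.47659.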